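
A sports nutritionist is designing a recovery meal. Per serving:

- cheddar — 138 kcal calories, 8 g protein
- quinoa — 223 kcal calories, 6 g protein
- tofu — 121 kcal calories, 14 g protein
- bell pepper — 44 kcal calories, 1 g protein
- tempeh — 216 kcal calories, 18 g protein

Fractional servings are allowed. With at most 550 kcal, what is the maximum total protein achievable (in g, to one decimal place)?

Protein per kcal: tofu 0.1157, tempeh 0.08333, cheddar 0.05797, quinoa 0.02691, bell pepper 0.02273.
With no serving limits, spend the whole calories allowance on tofu: 550 kcal / 121 kcal × 14 g = 63.6 g.

63.6 g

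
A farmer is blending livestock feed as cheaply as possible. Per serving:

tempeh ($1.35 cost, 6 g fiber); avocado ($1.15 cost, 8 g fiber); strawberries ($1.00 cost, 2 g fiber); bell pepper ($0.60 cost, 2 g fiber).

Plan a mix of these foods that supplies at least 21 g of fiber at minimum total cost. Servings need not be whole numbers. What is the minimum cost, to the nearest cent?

$3.02

Cost per g of fiber: avocado $0.1437, tempeh $0.2250, bell pepper $0.3000, strawberries $0.5000.
With no serving limits, use only avocado: 21 g / 8 g = 2.625 servings × $1.15 = $3.02.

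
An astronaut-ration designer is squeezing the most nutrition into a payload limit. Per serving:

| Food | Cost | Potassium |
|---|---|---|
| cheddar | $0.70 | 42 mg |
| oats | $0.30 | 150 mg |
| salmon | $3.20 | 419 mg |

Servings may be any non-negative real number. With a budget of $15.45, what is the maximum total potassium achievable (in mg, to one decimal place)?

7725.0 mg

Potassium per dollar: oats 500, salmon 130.9, cheddar 60.
With no serving limits, spend the whole cost allowance on oats: $15.45 / $0.30 × 150 mg = 7725.0 mg.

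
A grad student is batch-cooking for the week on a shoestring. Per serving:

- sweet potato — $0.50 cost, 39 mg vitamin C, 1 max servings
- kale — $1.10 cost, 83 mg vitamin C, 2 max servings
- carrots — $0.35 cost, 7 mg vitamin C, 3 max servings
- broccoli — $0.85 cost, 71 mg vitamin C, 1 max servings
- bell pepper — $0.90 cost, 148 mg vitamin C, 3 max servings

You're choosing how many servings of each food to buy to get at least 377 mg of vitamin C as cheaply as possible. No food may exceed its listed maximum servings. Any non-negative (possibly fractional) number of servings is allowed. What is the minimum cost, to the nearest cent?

Cost per mg of vitamin C: bell pepper $0.0061, broccoli $0.0120, sweet potato $0.0128, kale $0.0133, carrots $0.0500.
Take 2.547 servings of bell pepper: +377.0 mg vitamin C for $2.29 (total $2.29, still need 0.0 mg).
Greedy by cheapest-per-mg is optimal for a single linear constraint, so the minimum cost is $2.29.

$2.29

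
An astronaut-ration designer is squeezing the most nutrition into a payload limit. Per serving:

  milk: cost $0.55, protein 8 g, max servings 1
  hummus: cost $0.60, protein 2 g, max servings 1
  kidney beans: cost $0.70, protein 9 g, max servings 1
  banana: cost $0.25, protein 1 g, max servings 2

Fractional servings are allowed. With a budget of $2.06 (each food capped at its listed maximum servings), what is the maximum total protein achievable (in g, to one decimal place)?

20.0 g

Protein per dollar: milk 14.55, kidney beans 12.86, banana 4, hummus 3.333.
Take 1 serving of milk: spends $0.55, +8.0 g protein (running total 8.0 g).
Take 1 serving of kidney beans: spends $0.70, +9.0 g protein (running total 17.0 g).
Take 2 servings of banana: spends $0.50, +2.0 g protein (running total 19.0 g).
Take 0.5167 servings of hummus: spends $0.31, +1.0 g protein (running total 20.0 g).
Filling greedily by protein-per-dollar is optimal for one linear limit, giving 20.0 g.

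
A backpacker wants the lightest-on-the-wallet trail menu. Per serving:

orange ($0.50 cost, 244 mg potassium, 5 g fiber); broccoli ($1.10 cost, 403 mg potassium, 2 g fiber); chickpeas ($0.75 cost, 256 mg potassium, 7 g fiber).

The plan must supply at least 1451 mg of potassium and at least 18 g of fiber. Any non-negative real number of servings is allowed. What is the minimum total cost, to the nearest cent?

Check every corner: each single food scaled to meet both minima, and each pair solved so both constraints bind.
orange only: max(1451/244, 18/5) = 5.947 servings → $2.97.
broccoli only: max(1451/403, 18/2) = 9 servings → $9.90.
chickpeas only: max(1451/256, 18/7) = 5.668 servings → $4.25.
orange + broccoli with both tight: 2.85 servings and 1.875 servings → $3.49.
orange + chickpeas with both targets exact would need a negative amount; discard.
broccoli + chickpeas with both tight: 2.403 servings and 1.885 servings → $4.06.
The minimum over all feasible corners is $2.97.

$2.97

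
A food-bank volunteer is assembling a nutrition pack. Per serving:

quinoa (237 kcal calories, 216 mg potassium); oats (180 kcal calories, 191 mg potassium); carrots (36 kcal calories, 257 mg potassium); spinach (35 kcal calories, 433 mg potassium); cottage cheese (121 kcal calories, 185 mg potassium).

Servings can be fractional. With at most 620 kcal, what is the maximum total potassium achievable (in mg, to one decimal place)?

7670.3 mg

Potassium per kcal: spinach 12.37, carrots 7.139, cottage cheese 1.529, oats 1.061, quinoa 0.9114.
With no serving limits, spend the whole calories allowance on spinach: 620 kcal / 35 kcal × 433 mg = 7670.3 mg.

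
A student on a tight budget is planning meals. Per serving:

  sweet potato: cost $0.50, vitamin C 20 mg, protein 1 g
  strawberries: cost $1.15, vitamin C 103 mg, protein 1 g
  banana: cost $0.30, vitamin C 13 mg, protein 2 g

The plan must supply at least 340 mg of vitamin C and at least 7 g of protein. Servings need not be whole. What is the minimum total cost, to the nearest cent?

$4.10

This is a tiny linear program; its minimum lies at a vertex of the feasible set. List the vertices and price them.
sweet potato only: max(340/20, 7/1) = 17 servings → $8.50.
strawberries only: max(340/103, 7/1) = 7 servings → $8.05.
banana only: max(340/13, 7/2) = 26.15 servings → $7.85.
sweet potato + strawberries with both tight: 4.59 servings and 2.41 servings → $5.07.
sweet potato + banana: the both-tight solution has a negative serving — not a feasible corner.
strawberries + banana with both tight: 3.052 servings and 1.974 servings → $4.10.
Cheapest feasible corner: $4.10.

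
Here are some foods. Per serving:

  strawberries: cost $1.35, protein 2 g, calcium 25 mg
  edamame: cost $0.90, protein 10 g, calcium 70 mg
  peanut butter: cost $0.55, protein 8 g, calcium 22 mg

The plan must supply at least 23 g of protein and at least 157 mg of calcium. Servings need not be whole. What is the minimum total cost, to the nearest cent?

For a min-cost LP with two ≥-constraints, a basic feasible solution has at most two positive variables.
strawberries only: max(23/2, 157/25) = 11.5 servings → $15.53.
edamame only: max(23/10, 157/70) = 2.3 servings → $2.07.
peanut butter only: max(23/8, 157/22) = 7.136 servings → $3.92.
strawberries + edamame: the both-tight solution has a negative serving — not a feasible corner.
strawberries + peanut butter with both tight: 4.808 servings and 1.673 servings → $7.41.
edamame + peanut butter with both tight: 2.206 servings and 0.1176 servings → $2.05.
The minimum over all feasible corners is $2.05.

$2.05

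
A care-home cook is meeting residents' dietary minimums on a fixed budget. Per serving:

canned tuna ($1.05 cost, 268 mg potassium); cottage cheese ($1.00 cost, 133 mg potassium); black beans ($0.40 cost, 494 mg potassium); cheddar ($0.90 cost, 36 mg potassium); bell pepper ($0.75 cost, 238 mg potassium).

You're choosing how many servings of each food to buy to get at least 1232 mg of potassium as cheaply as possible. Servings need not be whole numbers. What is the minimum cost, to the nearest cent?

Cost per mg of potassium: black beans $0.0008, bell pepper $0.0032, canned tuna $0.0039, cottage cheese $0.0075, cheddar $0.0250.
With no serving limits, use only black beans: 1232 mg / 494 mg = 2.494 servings × $0.40 = $1.00.

$1.00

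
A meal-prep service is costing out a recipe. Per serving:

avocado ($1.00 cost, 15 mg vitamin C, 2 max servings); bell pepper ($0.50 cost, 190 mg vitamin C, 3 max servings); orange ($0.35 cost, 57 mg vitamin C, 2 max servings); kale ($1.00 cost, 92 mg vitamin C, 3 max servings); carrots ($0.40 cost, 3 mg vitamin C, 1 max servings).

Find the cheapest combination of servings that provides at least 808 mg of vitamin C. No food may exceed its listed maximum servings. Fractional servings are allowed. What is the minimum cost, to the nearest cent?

$3.55

Cost per mg of vitamin C: bell pepper $0.0026, orange $0.0061, kale $0.0109, avocado $0.0667, carrots $0.1333.
Take 3 servings of bell pepper: +570.0 mg vitamin C for $1.50 (total $1.50, still need 238.0 mg).
Take 2 servings of orange: +114.0 mg vitamin C for $0.70 (total $2.20, still need 124.0 mg).
Take 1.348 servings of kale: +124.0 mg vitamin C for $1.35 (total $3.55, still need 0.0 mg).
Filling from the cheapest source first is optimal under one linear minimum: $3.55.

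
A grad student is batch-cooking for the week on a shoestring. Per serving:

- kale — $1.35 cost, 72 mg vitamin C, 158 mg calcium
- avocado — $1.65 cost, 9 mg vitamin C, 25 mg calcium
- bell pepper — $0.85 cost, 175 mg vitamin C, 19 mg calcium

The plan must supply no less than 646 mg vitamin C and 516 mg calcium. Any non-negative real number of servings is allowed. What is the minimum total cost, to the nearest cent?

$6.11

Check every corner: each single food scaled to meet both minima, and each pair solved so both constraints bind.
kale only: max(646/72, 516/158) = 8.972 servings → $12.11.
avocado only: max(646/9, 516/25) = 71.78 servings → $118.43.
bell pepper only: max(646/175, 516/19) = 27.16 servings → $23.08.
kale + avocado: intersection lies outside the first quadrant.
kale + bell pepper with both tight: 2.969 servings and 2.47 servings → $6.11.
avocado + bell pepper with both tight: 18.56 servings and 2.737 servings → $32.95.
So the least-cost plan costs $6.11.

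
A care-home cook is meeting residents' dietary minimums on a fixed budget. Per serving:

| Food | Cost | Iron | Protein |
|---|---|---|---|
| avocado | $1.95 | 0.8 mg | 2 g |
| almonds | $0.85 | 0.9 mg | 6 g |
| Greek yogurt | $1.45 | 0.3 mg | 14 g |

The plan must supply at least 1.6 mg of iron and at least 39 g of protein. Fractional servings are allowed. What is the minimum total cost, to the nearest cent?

A basic optimal solution has at most two foods positive. Try each food alone and each pair with both targets met exactly.
avocado only: max(1.6/0.8, 39/2) = 19.5 servings → $38.02.
almonds only: max(1.6/0.9, 39/6) = 6.5 servings → $5.53.
Greek yogurt only: max(1.6/0.3, 39/14) = 5.333 servings → $7.73.
avocado + almonds: intersection lies outside the first quadrant.
avocado + Greek yogurt with both tight: 1.009 servings and 2.642 servings → $5.80.
almonds + Greek yogurt with both tight: 0.9907 servings and 2.361 servings → $4.27.
So the least-cost plan costs $4.27.

$4.27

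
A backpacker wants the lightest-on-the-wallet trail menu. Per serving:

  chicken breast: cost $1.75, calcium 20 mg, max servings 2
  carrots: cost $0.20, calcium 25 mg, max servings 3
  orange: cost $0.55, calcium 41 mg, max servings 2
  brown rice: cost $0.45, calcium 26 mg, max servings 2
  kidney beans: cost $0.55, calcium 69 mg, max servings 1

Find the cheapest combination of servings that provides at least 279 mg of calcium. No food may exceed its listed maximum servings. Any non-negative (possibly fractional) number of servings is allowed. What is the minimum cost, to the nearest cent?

Cost per mg of calcium: kidney beans $0.0080, carrots $0.0080, orange $0.0134, brown rice $0.0173, chicken breast $0.0875.
Take 1 serving of kidney beans: +69.0 mg calcium for $0.55 (total $0.55, still need 210.0 mg).
Take 3 servings of carrots: +75.0 mg calcium for $0.60 (total $1.15, still need 135.0 mg).
Take 2 servings of orange: +82.0 mg calcium for $1.10 (total $2.25, still need 53.0 mg).
Take 2 servings of brown rice: +52.0 mg calcium for $0.90 (total $3.15, still need 1.0 mg).
Take 0.05 servings of chicken breast: +1.0 mg calcium for $0.09 (total $3.24, still need 0.0 mg).
Greedy by cheapest-per-mg is optimal for a single linear constraint, so the minimum cost is $3.24.

$3.24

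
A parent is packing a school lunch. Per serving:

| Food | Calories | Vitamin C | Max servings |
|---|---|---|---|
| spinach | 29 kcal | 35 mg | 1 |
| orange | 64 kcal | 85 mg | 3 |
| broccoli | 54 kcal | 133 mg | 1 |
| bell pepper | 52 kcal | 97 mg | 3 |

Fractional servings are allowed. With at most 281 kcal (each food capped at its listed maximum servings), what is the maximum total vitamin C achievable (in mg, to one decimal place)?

518.3 mg

Vitamin C per kcal: broccoli 2.463, bell pepper 1.865, orange 1.328, spinach 1.207.
Take 1 serving of broccoli: uses 54 kcal, +133.0 mg vitamin C (running total 133.0 mg).
Take 3 servings of bell pepper: uses 156 kcal, +291.0 mg vitamin C (running total 424.0 mg).
Take 1.109 servings of orange: uses 71 kcal, +94.3 mg vitamin C (running total 518.3 mg).
Filling greedily by vitamin C-per-kcal is optimal for one linear limit, giving 518.3 mg.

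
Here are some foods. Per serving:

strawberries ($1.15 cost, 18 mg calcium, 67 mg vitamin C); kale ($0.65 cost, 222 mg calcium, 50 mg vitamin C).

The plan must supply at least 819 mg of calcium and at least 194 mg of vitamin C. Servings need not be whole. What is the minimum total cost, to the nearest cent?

$2.52

Minimising a linear cost over {calcium ≥ 819, vitamin C ≥ 194, servings ≥ 0} — the optimum is at a vertex, using one or two foods.
strawberries only: max(819/18, 194/67) = 45.5 servings → $52.33.
kale only: max(819/222, 194/50) = 3.88 servings → $2.52.
strawberries + kale with both tight: 0.1516 servings and 3.677 servings → $2.56.
So the least-cost plan costs $2.52.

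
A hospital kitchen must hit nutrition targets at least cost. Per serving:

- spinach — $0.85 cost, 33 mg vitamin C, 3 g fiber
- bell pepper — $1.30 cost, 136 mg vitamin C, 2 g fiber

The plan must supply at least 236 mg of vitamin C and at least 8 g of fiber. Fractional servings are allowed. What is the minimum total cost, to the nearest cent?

For a min-cost LP with two ≥-constraints, a basic feasible solution has at most two positive variables.
spinach only: max(236/33, 8/3) = 7.152 servings → $6.08.
bell pepper only: max(236/136, 8/2) = 4 servings → $5.20.
spinach + bell pepper with both tight: 1.801 servings and 1.298 servings → $3.22.
The minimum over all feasible corners is $3.22.

$3.22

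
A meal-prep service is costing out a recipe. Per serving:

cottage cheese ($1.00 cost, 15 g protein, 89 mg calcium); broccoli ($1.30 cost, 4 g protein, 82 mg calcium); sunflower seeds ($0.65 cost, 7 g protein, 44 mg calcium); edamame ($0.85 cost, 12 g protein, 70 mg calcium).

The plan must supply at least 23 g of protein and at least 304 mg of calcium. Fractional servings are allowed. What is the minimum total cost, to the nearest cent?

cottage cheese only: max(23/15, 304/89) = 3.416 servings → $3.42.
broccoli only: max(23/4, 304/82) = 5.75 servings → $7.47.
sunflower seeds only: max(23/7, 304/44) = 6.909 servings → $4.49.
edamame only: max(23/12, 304/70) = 4.343 servings → $3.69.
cottage cheese + broccoli with both tight: 0.7666 servings and 2.875 servings → $4.50.
cottage cheese + sunflower seeds with both targets exact would need a negative amount; discard.
cottage cheese + edamame: intersection lies outside the first quadrant.
broccoli + sunflower seeds with both tight: 2.804 servings and 1.683 servings → $4.74.
broccoli + edamame with both tight: 2.895 servings and 0.9517 servings → $4.57.
sunflower seeds + edamame with both targets exact would need a negative amount; discard.
So the least-cost plan costs $3.42.

$3.42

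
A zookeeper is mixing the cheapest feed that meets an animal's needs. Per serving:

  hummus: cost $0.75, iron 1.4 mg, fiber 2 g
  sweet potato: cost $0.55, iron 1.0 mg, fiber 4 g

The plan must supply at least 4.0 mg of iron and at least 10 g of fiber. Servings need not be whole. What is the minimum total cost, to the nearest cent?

$2.17

hummus only: max(4.0/1.4, 10/2) = 5 servings → $3.75.
sweet potato only: max(4.0/1.0, 10/4) = 4 servings → $2.20.
hummus + sweet potato with both tight: 1.667 servings and 1.667 servings → $2.17.
The minimum over all feasible corners is $2.17.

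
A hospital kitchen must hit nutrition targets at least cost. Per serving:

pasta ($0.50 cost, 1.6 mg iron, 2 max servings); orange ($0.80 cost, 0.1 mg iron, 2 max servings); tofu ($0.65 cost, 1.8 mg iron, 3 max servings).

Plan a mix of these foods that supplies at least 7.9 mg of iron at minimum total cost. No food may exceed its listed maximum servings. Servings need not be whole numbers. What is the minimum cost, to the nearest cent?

Cost per mg of iron: pasta $0.3125, tofu $0.3611, orange $8.0000.
Take 2 servings of pasta: +3.2 mg iron for $1.00 (total $1.00, still need 4.7 mg).
Take 2.611 servings of tofu: +4.7 mg iron for $1.70 (total $2.70, still need 0.0 mg).
Filling from the cheapest source first is optimal under one linear minimum: $2.70.

$2.70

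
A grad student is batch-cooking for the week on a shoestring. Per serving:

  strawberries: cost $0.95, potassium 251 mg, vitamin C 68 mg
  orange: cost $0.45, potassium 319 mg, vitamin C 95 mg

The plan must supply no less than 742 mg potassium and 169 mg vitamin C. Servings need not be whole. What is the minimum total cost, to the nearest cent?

$1.05

At the optimum either one food covers both requirements or two foods hit both targets exactly; no other combination can be cheaper.
strawberries only: max(742/251, 169/68) = 2.956 servings → $2.81.
orange only: max(742/319, 169/95) = 2.326 servings → $1.05.
strawberries + orange with both targets exact would need a negative amount; discard.
So the least-cost plan costs $1.05.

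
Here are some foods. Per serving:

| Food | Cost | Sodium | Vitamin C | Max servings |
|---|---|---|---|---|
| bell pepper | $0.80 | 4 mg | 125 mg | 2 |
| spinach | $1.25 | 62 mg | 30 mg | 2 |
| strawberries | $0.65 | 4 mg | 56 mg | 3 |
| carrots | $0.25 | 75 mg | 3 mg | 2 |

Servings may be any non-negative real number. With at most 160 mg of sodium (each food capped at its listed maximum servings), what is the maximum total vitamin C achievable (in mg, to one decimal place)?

Vitamin C per mg sodium: bell pepper 31.25, strawberries 14, spinach 0.4839, carrots 0.04.
Take 2 servings of bell pepper: uses 8 mg sodium, +250.0 mg vitamin C (running total 250.0 mg).
Take 3 servings of strawberries: uses 12 mg sodium, +168.0 mg vitamin C (running total 418.0 mg).
Take 2 servings of spinach: uses 124 mg sodium, +60.0 mg vitamin C (running total 478.0 mg).
Take 0.2133 servings of carrots: uses 16 mg sodium, +0.6 mg vitamin C (running total 478.6 mg).
Greedy by best ratio exhausts the sodium allowance optimally: 478.6 mg.

478.6 mg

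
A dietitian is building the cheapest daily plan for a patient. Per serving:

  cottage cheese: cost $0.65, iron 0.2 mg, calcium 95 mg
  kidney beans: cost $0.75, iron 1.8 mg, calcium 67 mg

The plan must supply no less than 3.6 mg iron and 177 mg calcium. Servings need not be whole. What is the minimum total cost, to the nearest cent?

cottage cheese only: max(3.6/0.2, 177/95) = 18 servings → $11.70.
kidney beans only: max(3.6/1.8, 177/67) = 2.642 servings → $1.98.
cottage cheese + kidney beans with both tight: 0.4911 servings and 1.945 servings → $1.78.
The minimum over all feasible corners is $1.78.

$1.78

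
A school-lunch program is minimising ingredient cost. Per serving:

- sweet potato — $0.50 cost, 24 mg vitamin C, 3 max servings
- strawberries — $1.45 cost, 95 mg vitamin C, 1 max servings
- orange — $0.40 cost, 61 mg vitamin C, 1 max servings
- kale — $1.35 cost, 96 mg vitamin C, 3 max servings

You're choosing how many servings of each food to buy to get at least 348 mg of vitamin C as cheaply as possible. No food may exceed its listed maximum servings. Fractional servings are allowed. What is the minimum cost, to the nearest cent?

$4.44

Cost per mg of vitamin C: orange $0.0066, kale $0.0141, strawberries $0.0153, sweet potato $0.0208.
Take 1 serving of orange: +61.0 mg vitamin C for $0.40 (total $0.40, still need 287.0 mg).
Take 2.99 servings of kale: +287.0 mg vitamin C for $4.04 (total $4.44, still need 0.0 mg).
Greedy by cheapest-per-mg is optimal for a single linear constraint, so the minimum cost is $4.44.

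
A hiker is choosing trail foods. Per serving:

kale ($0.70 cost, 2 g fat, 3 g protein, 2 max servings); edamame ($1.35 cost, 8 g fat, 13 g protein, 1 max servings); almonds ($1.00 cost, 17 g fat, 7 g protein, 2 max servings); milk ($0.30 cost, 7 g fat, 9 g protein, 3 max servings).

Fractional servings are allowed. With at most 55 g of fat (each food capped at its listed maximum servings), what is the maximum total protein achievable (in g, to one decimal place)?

Protein per g fat: edamame 1.625, kale 1.5, milk 1.286, almonds 0.4118.
Take 1 serving of edamame: uses 8 g fat, +13.0 g protein (running total 13.0 g).
Take 2 servings of kale: uses 4 g fat, +6.0 g protein (running total 19.0 g).
Take 3 servings of milk: uses 21 g fat, +27.0 g protein (running total 46.0 g).
Take 1.294 servings of almonds: uses 22 g fat, +9.1 g protein (running total 55.1 g).
Greedy by best ratio exhausts the fat allowance optimally: 55.1 g.

55.1 g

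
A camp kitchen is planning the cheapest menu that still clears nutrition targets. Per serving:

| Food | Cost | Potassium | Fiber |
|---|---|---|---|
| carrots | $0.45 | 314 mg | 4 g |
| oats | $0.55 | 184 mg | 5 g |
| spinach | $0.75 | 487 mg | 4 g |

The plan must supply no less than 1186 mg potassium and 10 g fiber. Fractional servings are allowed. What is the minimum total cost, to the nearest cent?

$1.70

With two linear requirements the optimum uses one or two foods; enumerate the corners.
carrots only: max(1186/314, 10/4) = 3.777 servings → $1.70.
oats only: max(1186/184, 10/5) = 6.446 servings → $3.55.
spinach only: max(1186/487, 10/4) = 2.5 servings → $1.88.
carrots + oats with both targets exact would need a negative amount; discard.
carrots + spinach with both tight: 0.1821 servings and 2.318 servings → $1.82.
oats + spinach with both tight: 0.07416 servings and 2.407 servings → $1.85.
So the least-cost plan costs $1.70.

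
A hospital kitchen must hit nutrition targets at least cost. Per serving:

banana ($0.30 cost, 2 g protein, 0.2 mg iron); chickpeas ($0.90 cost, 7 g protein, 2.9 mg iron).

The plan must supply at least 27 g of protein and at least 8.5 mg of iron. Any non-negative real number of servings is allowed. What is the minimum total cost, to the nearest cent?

$3.47

Two binding constraints pin down two serving amounts, so the optimal mix uses at most two foods. The candidates are each food alone (scaled to the tighter of protein/iron) and each pair with both constraints tight.
banana only: max(27/2, 8.5/0.2) = 42.5 servings → $12.75.
chickpeas only: max(27/7, 8.5/2.9) = 3.857 servings → $3.47.
banana + chickpeas with both tight: 4.273 servings and 2.636 servings → $3.65.
So the least-cost plan costs $3.47.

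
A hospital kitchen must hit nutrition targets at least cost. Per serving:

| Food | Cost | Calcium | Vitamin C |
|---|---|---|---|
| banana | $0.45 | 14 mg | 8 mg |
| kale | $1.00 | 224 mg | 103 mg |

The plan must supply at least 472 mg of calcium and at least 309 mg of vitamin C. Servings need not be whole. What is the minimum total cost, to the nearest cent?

$3.00

With two linear requirements the optimum uses one or two foods; enumerate the corners.
banana only: max(472/14, 309/8) = 38.62 servings → $17.38.
kale only: max(472/224, 309/103) = 3 servings → $3.00.
banana + kale with both targets exact would need a negative amount; discard.
The minimum over all feasible corners is $3.00.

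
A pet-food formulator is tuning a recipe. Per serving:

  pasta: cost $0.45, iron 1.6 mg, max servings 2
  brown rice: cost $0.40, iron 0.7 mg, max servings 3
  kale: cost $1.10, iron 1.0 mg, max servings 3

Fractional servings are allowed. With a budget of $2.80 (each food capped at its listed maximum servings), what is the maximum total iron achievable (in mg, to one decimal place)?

Iron per dollar: pasta 3.556, brown rice 1.75, kale 0.9091.
Take 2 servings of pasta: spends $0.90, +3.2 mg iron (running total 3.2 mg).
Take 3 servings of brown rice: spends $1.20, +2.1 mg iron (running total 5.3 mg).
Take 0.6364 servings of kale: spends $0.70, +0.6 mg iron (running total 5.9 mg).
Greedy by best ratio exhausts the cost allowance optimally: 5.9 mg.

5.9 mg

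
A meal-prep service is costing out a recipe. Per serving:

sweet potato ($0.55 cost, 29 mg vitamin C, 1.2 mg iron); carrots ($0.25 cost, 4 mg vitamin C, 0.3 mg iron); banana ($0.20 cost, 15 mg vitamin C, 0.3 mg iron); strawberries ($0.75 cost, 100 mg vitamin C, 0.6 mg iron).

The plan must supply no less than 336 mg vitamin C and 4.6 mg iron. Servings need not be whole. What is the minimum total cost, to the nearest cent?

sweet potato only: max(336/29, 4.6/1.2) = 11.59 servings → $6.37.
carrots only: max(336/4, 4.6/0.3) = 84 servings → $21.00.
banana only: max(336/15, 4.6/0.3) = 22.4 servings → $4.48.
strawberries only: max(336/100, 4.6/0.6) = 7.667 servings → $5.75.
sweet potato + carrots: intersection lies outside the first quadrant.
sweet potato + banana with both targets exact would need a negative amount; discard.
sweet potato + strawberries with both tight: 2.519 servings and 2.63 servings → $3.36.
carrots + banana: the both-tight solution has a negative serving — not a feasible corner.
carrots + strawberries with both tight: 9.362 servings and 2.986 servings → $4.58.
banana + strawberries with both tight: 12.3 servings and 1.514 servings → $3.60.
So the least-cost plan costs $3.36.

$3.36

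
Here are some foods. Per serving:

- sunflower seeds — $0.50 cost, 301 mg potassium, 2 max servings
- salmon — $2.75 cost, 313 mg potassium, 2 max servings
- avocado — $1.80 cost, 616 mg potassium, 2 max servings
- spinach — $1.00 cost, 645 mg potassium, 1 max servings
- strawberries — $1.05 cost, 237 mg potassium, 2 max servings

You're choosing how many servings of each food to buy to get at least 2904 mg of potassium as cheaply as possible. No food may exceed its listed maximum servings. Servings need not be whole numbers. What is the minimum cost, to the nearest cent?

$7.48

Cost per mg of potassium: spinach $0.0016, sunflower seeds $0.0017, avocado $0.0029, strawberries $0.0044, salmon $0.0088.
Take 1 serving of spinach: +645.0 mg potassium for $1.00 (total $1.00, still need 2259.0 mg).
Take 2 servings of sunflower seeds: +602.0 mg potassium for $1.00 (total $2.00, still need 1657.0 mg).
Take 2 servings of avocado: +1232.0 mg potassium for $3.60 (total $5.60, still need 425.0 mg).
Take 1.793 servings of strawberries: +425.0 mg potassium for $1.88 (total $7.48, still need 0.0 mg).
Filling from the cheapest source first is optimal under one linear minimum: $7.48.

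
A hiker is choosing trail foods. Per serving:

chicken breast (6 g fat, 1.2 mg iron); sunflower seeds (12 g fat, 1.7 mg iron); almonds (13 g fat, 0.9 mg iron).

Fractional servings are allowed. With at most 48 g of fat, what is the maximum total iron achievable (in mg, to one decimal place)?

Iron per g fat: chicken breast 0.2, sunflower seeds 0.1417, almonds 0.06923.
With no serving limits, spend the whole fat allowance on chicken breast: 48 g / 6 g × 1.2 mg = 9.6 mg.

9.6 mg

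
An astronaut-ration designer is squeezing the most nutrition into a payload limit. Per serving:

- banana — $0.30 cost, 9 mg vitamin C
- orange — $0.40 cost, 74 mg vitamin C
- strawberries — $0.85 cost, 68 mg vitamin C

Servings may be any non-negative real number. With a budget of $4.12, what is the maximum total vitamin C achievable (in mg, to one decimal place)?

Vitamin C per dollar: orange 185, strawberries 80, banana 30.
With no serving limits, spend the whole cost allowance on orange: $4.12 / $0.40 × 74 mg = 762.2 mg.

762.2 mg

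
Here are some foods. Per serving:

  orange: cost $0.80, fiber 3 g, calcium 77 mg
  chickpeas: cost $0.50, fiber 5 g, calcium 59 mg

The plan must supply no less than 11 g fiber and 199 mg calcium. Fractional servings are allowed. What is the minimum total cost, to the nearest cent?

A basic optimal solution has at most two foods positive. Try each food alone and each pair with both targets met exactly.
orange only: max(11/3, 199/77) = 3.667 servings → $2.93.
chickpeas only: max(11/5, 199/59) = 3.373 servings → $1.69.
orange + chickpeas with both tight: 1.663 servings and 1.202 servings → $1.93.
Cheapest feasible corner: $1.69.

$1.69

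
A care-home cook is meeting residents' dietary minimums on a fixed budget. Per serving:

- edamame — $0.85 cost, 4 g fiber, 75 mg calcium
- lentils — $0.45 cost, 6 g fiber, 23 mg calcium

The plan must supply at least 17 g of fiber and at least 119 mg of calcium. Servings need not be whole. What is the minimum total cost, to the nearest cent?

$1.77

Two binding constraints pin down two serving amounts, so the optimal mix uses at most two foods. The candidates are each food alone (scaled to the tighter of fiber/calcium) and each pair with both constraints tight.
edamame only: max(17/4, 119/75) = 4.25 servings → $3.61.
lentils only: max(17/6, 119/23) = 5.174 servings → $2.33.
edamame + lentils with both tight: 0.9022 servings and 2.232 servings → $1.77.
Cheapest feasible corner: $1.77.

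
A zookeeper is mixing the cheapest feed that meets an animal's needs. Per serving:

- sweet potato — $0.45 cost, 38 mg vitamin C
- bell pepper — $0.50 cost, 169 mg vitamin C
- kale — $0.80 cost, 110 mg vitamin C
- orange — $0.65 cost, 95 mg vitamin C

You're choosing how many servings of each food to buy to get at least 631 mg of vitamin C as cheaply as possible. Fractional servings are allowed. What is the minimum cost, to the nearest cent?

Cost per mg of vitamin C: bell pepper $0.0030, orange $0.0068, kale $0.0073, sweet potato $0.0118.
With no serving limits, use only bell pepper: 631 mg / 169 mg = 3.734 servings × $0.50 = $1.87.

$1.87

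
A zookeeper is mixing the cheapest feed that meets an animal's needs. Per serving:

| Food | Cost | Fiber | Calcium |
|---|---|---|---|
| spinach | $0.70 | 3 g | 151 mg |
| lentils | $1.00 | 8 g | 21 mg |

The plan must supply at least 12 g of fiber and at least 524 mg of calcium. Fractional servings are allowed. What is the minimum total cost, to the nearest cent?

$2.62

Compare the cost at each extreme point of the feasible region.
spinach only: max(12/3, 524/151) = 4 servings → $2.80.
lentils only: max(12/8, 524/21) = 24.95 servings → $24.95.
spinach + lentils with both tight: 3.441 servings and 0.2096 servings → $2.62.
So the least-cost plan costs $2.62.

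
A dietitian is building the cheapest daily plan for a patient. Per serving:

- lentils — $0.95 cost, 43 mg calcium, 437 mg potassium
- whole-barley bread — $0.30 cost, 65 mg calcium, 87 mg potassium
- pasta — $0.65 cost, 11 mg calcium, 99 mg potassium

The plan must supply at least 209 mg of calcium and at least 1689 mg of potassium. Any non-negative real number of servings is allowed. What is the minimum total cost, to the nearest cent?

Compare the cost at each extreme point of the feasible region.
lentils only: max(209/43, 1689/437) = 4.86 servings → $4.62.
whole-barley bread only: max(209/65, 1689/87) = 19.41 servings → $5.82.
pasta only: max(209/11, 1689/99) = 19 servings → $12.35.
lentils + whole-barley bread with both tight: 3.714 servings and 0.7584 servings → $3.76.
lentils + pasta: intersection lies outside the first quadrant.
whole-barley bread + pasta with both tight: 0.3855 servings and 16.72 servings → $10.98.
The minimum over all feasible corners is $3.76.

$3.76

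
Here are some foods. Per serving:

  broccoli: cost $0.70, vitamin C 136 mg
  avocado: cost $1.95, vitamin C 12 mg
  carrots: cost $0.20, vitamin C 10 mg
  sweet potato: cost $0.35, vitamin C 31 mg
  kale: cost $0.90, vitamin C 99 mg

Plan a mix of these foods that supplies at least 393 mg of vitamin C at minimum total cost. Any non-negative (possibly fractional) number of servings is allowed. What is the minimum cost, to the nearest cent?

$2.02

Cost per mg of vitamin C: broccoli $0.0051, kale $0.0091, sweet potato $0.0113, carrots $0.0200, avocado $0.1625.
With no serving limits, use only broccoli: 393 mg / 136 mg = 2.89 servings × $0.70 = $2.02.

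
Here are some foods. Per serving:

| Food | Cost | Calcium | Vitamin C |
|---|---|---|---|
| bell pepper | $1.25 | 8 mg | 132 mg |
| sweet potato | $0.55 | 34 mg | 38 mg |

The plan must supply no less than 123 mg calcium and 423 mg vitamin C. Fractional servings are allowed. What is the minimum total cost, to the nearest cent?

$4.59

bell pepper only: max(123/8, 423/132) = 15.38 servings → $19.22.
sweet potato only: max(123/34, 423/38) = 11.13 servings → $6.12.
bell pepper + sweet potato with both tight: 2.32 servings and 3.072 servings → $4.59.
The minimum over all feasible corners is $4.59.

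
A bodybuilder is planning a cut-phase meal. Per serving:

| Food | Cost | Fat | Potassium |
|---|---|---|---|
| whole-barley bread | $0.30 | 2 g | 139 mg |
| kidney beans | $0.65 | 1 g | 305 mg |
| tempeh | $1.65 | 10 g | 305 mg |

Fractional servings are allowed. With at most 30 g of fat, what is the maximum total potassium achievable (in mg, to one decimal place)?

Potassium per g fat: kidney beans 305, whole-barley bread 69.5, tempeh 30.5.
With no serving limits, spend the whole fat allowance on kidney beans: 30 g / 1 g × 305 mg = 9150.0 mg.

9150.0 mg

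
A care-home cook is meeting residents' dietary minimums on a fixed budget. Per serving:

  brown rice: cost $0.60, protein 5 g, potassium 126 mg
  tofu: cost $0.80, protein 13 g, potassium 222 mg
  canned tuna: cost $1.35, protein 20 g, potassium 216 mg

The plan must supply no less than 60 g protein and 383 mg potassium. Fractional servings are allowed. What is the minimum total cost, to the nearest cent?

brown rice only: max(60/5, 383/126) = 12 servings → $7.20.
tofu only: max(60/13, 383/222) = 4.615 servings → $3.69.
canned tuna only: max(60/20, 383/216) = 3 servings → $4.05.
brown rice + tofu: intersection lies outside the first quadrant.
brown rice + canned tuna: intersection lies outside the first quadrant.
tofu + canned tuna: the both-tight solution has a negative serving — not a feasible corner.
So the least-cost plan costs $3.69.

$3.69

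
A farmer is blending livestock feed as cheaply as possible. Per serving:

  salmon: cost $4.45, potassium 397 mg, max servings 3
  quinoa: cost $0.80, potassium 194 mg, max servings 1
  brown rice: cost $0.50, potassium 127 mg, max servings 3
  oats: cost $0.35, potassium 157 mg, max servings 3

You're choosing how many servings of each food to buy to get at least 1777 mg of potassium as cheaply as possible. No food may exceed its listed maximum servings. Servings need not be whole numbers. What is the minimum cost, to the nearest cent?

$11.54

Cost per mg of potassium: oats $0.0022, brown rice $0.0039, quinoa $0.0041, salmon $0.0112.
Take 3 servings of oats: +471.0 mg potassium for $1.05 (total $1.05, still need 1306.0 mg).
Take 3 servings of brown rice: +381.0 mg potassium for $1.50 (total $2.55, still need 925.0 mg).
Take 1 serving of quinoa: +194.0 mg potassium for $0.80 (total $3.35, still need 731.0 mg).
Take 1.841 servings of salmon: +731.0 mg potassium for $8.19 (total $11.54, still need 0.0 mg).
Greedy by cheapest-per-mg is optimal for a single linear constraint, so the minimum cost is $11.54.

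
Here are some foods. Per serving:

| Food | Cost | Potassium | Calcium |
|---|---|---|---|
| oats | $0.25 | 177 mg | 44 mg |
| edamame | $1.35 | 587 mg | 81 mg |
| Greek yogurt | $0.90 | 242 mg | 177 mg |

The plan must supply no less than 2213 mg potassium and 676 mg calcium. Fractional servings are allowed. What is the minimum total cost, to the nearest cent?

Two binding constraints pin down two serving amounts, so the optimal mix uses at most two foods. The candidates are each food alone (scaled to the tighter of potassium/calcium) and each pair with both constraints tight.
oats only: max(2213/177, 676/44) = 15.36 servings → $3.84.
edamame only: max(2213/587, 676/81) = 8.346 servings → $11.27.
Greek yogurt only: max(2213/242, 676/177) = 9.145 servings → $8.23.
oats + edamame: intersection lies outside the first quadrant.
oats + Greek yogurt with both tight: 11.03 servings and 1.077 servings → $3.73.
edamame + Greek yogurt with both tight: 2.706 servings and 2.581 servings → $5.98.
Cheapest feasible corner: $3.73.

$3.73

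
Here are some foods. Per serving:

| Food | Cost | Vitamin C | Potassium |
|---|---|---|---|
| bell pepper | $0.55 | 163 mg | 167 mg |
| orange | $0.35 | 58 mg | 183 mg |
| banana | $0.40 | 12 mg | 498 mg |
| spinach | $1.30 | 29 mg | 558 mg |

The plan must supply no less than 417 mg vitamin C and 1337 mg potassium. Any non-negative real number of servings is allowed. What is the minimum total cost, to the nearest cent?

At the optimum either one food covers both requirements or two foods hit both targets exactly; no other combination can be cheaper.
bell pepper only: max(417/163, 1337/167) = 8.006 servings → $4.40.
orange only: max(417/58, 1337/183) = 7.306 servings → $2.56.
banana only: max(417/12, 1337/498) = 34.75 servings → $13.90.
spinach only: max(417/29, 1337/558) = 14.38 servings → $18.69.
bell pepper + orange with both targets exact would need a negative amount; discard.
bell pepper + banana with both tight: 2.42 servings and 1.873 servings → $2.08.
bell pepper + spinach with both tight: 2.252 servings and 1.722 servings → $3.48.
orange + banana with both tight: 7.18 servings and 0.04628 servings → $2.53.
orange + spinach with both tight: 7.167 servings and 0.04564 servings → $2.57.
banana + spinach with both targets exact would need a negative amount; discard.
So the least-cost plan costs $2.08.

$2.08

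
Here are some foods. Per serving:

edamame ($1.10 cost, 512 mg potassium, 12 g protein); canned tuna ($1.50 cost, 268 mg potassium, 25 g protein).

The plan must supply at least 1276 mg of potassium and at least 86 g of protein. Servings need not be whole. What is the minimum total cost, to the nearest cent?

$5.51

Minimising a linear cost over {potassium ≥ 1276, protein ≥ 86, servings ≥ 0} — the optimum is at a vertex, using one or two foods.
edamame only: max(1276/512, 86/12) = 7.167 servings → $7.88.
canned tuna only: max(1276/268, 86/25) = 4.761 servings → $7.14.
edamame + canned tuna with both tight: 0.9236 servings and 2.997 servings → $5.51.
So the least-cost plan costs $5.51.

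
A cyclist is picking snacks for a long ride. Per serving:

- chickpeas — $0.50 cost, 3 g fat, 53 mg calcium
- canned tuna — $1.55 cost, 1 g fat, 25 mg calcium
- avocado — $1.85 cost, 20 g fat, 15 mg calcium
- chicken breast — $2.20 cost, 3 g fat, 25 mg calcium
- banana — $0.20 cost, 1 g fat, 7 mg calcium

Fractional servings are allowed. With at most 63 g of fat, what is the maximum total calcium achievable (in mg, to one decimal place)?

1575.0 mg

Calcium per g fat: canned tuna 25, chickpeas 17.67, chicken breast 8.333, banana 7, avocado 0.75.
With no serving limits, spend the whole fat allowance on canned tuna: 63 g / 1 g × 25 mg = 1575.0 mg.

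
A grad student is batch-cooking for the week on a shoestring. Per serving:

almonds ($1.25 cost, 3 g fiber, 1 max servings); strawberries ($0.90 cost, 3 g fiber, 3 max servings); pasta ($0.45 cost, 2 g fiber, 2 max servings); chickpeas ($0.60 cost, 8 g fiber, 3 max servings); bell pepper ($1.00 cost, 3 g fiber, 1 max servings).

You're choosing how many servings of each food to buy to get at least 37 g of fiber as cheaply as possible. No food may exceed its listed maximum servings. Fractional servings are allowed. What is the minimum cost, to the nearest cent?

$5.40

Cost per g of fiber: chickpeas $0.0750, pasta $0.2250, strawberries $0.3000, bell pepper $0.3333, almonds $0.4167.
Take 3 servings of chickpeas: +24.0 g fiber for $1.80 (total $1.80, still need 13.0 g).
Take 2 servings of pasta: +4.0 g fiber for $0.90 (total $2.70, still need 9.0 g).
Take 3 servings of strawberries: +9.0 g fiber for $2.70 (total $5.40, still need 0.0 g).
Filling from the cheapest source first is optimal under one linear minimum: $5.40.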